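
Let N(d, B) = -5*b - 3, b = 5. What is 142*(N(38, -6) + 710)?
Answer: 96844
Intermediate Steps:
N(d, B) = -28 (N(d, B) = -5*5 - 3 = -25 - 3 = -28)
142*(N(38, -6) + 710) = 142*(-28 + 710) = 142*682 = 96844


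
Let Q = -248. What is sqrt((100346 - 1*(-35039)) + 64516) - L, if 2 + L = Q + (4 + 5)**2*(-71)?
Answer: 6001 + sqrt(199901) ≈ 6448.1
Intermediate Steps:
L = -6001 (L = -2 + (-248 + (4 + 5)**2*(-71)) = -2 + (-248 + 9**2*(-71)) = -2 + (-248 + 81*(-71)) = -2 + (-248 - 5751) = -2 - 5999 = -6001)
sqrt((100346 - 1*(-35039)) + 64516) - L = sqrt((100346 - 1*(-35039)) + 64516) - 1*(-6001) = sqrt((100346 + 35039) + 64516) + 6001 = sqrt(135385 + 64516) + 6001 = sqrt(199901) + 6001 = 6001 + sqrt(199901)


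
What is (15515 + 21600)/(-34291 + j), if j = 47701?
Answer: 7423/2682 ≈ 2.7677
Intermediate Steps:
(15515 + 21600)/(-34291 + j) = (15515 + 21600)/(-34291 + 47701) = 37115/13410 = 37115*(1/13410) = 7423/2682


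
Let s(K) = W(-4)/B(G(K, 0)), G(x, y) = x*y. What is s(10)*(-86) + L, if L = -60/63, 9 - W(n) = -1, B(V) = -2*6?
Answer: 495/7 ≈ 70.714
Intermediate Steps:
B(V) = -12
W(n) = 10 (W(n) = 9 - 1*(-1) = 9 + 1 = 10)
s(K) = -⅚ (s(K) = 10/(-12) = 10*(-1/12) = -⅚)
L = -20/21 (L = -60*1/63 = -20/21 ≈ -0.95238)
s(10)*(-86) + L = -⅚*(-86) - 20/21 = 215/3 - 20/21 = 495/7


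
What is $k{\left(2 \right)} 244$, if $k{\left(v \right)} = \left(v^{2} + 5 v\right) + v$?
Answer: $3904$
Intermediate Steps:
$k{\left(v \right)} = v^{2} + 6 v$
$k{\left(2 \right)} 244 = 2 \left(6 + 2\right) 244 = 2 \cdot 8 \cdot 244 = 16 \cdot 244 = 3904$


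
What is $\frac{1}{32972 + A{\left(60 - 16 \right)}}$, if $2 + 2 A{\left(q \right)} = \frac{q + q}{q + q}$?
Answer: $\frac{2}{65943} \approx 3.0329 \cdot 10^{-5}$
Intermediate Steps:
$A{\left(q \right)} = - \frac{1}{2}$ ($A{\left(q \right)} = -1 + \frac{\left(q + q\right) \frac{1}{q + q}}{2} = -1 + \frac{2 q \frac{1}{2 q}}{2} = -1 + \frac{1}{2} \cdot 1 = -1 + \frac{1}{2} = - \frac{1}{2}$)
$\frac{1}{32972 + A{\left(60 - 16 \right)}} = \frac{1}{32972 - \frac{1}{2}} = \frac{1}{\frac{65943}{2}} = \frac{2}{65943}$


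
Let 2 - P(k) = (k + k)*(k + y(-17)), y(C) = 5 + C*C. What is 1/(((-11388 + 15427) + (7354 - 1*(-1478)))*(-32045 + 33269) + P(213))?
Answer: 1/15538124 ≈ 6.4358e-8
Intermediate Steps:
y(C) = 5 + C²
P(k) = 2 - 2*k*(294 + k) (P(k) = 2 - (k + k)*(k + (5 + (-17)²)) = 2 - 2*k*(k + (5 + 289)) = 2 - 2*k*(k + 294) = 2 - 2*k*(294 + k))
1/(((-11388 + 15427) + (7354 - 1*(-1478)))*(-32045 + 33269) + P(213)) = 1/(((-11388 + 15427) + (7354 - 1*(-1478)))*(-32045 + 33269) + (2 - 588*213 - 2*213²)) = 1/((4039 + (7354 + 1478))*1224 + (2 - 125244 - 2*45369)) = 1/((4039 + 8832)*1224 + (2 - 125244 - 90738)) = 1/(12871*1224 - 215980) = 1/(15754104 - 215980) = 1/15538124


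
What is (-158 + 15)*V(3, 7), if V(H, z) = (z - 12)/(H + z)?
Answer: 143/2 ≈ 71.500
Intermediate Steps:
V(H, z) = (-12 + z)/(H + z)
(-158 + 15)*V(3, 7) = (-158 + 15)*((-12 + 7)/(3 + 7)) = -143*(-5)/10 = -143*(-½) = 143/2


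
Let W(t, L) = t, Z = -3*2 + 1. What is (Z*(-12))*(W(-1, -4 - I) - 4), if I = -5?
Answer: -300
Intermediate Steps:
Z = -5 (Z = -6 + 1 = -5)
(Z*(-12))*(W(-1, -4 - I) - 4) = (-5*(-12))*(-1 - 4) = 60*(-5) = -300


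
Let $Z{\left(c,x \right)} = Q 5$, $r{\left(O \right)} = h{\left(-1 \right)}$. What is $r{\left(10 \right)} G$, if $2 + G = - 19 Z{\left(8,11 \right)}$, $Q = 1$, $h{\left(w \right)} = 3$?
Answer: $-291$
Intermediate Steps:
$r{\left(O \right)} = 3$
$Z{\left(c,x \right)} = 5$ ($Z{\left(c,x \right)} = 1 \cdot 5 = 5$)
$G = -97$ ($G = -2 - 95 = -97$)
$r{\left(10 \right)} G = 3 \left(-97\right) = -291$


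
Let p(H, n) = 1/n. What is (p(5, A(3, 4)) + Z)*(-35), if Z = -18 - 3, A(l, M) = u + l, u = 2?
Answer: 728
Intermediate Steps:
A(l, M) = 2 + l
Z = -21
(p(5, A(3, 4)) + Z)*(-35) = (1/(2 + 3) - 21)*(-35) = (1/5 - 21)*(-35) = (⅕ - 21)*(-35) = -104/5*(-35) = 728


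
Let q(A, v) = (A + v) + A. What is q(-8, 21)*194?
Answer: 970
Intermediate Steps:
q(A, v) = v + 2*A
q(-8, 21)*194 = (21 + 2*(-8))*194 = (21 - 16)*194 = 5*194 = 970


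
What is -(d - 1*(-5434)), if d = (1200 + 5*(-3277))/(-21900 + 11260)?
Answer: -11566589/2128 ≈ -5435.4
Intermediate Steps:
d = 3037/2128 (d = (1200 - 16385)/(-10640) = -15185*(-1/10640) = 3037/2128 ≈ 1.4272)
-(d - 1*(-5434)) = -(3037/2128 - 1*(-5434)) = -(3037/2128 + 5434) = -1*11566589/2128 = -11566589/2128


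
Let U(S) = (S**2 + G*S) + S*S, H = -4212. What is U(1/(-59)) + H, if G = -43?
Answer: -14659433/3481 ≈ -4211.3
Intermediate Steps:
U(S) = -43*S + 2*S**2 (U(S) = (S**2 - 43*S) + S*S = (S**2 - 43*S) + S**2 = -43*S + 2*S**2)
U(1/(-59)) + H = (-43 + 2/(-59))/(-59) - 4212 = -(-43 + 2*(-1/59))/59 - 4212 = -(-43 - 2/59)/59 - 4212 = -1/59*(-2539/59) - 4212 = 2539/3481 - 4212 = -14659433/3481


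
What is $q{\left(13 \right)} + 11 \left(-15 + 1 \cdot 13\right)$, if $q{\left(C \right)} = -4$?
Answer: $-26$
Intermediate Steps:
$q{\left(13 \right)} + 11 \left(-15 + 1 \cdot 13\right) = -4 + 11 \left(-15 + 1 \cdot 13\right) = -4 + 11 \left(-15 + 13\right) = -4 + 11 \left(-2\right) = -4 - 22 = -26$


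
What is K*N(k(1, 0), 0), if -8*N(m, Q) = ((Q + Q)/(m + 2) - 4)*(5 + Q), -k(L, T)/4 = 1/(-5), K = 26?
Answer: 65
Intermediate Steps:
k(L, T) = ⅘ (k(L, T) = -4/(-5) = -4*(-⅕) = ⅘)
N(m, Q) = -(-4 + 2*Q/(2 + m))*(5 + Q)/8 (N(m, Q) = -((Q + Q)/(m + 2) - 4)*(5 + Q)/8 = -((2*Q)/(2 + m) - 4)*(5 + Q)/8 = -(2*Q/(2 + m) - 4)*(5 + Q)/8 = -(-4 + 2*Q/(2 + m))*(5 + Q)/8)
K*N(k(1, 0), 0) = 26*((20 - 1*0 - 1*0² + 10*(⅘) + 2*0*(⅘))/(4*(2 + ⅘))) = 26*((20 + 0 - 1*0 + 8 + 0)/(4*(14/5))) = 26*((¼)*(5/14)*(20 + 0 + 0 + 8 + 0)) = 26*((¼)*(5/14)*28) = 26*(5/2) = 65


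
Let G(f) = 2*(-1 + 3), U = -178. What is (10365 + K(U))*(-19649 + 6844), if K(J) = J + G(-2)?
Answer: -130495755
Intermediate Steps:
G(f) = 4 (G(f) = 2*2 = 4)
K(J) = 4 + J (K(J) = J + 4 = 4 + J)
(10365 + K(U))*(-19649 + 6844) = (10365 + (4 - 178))*(-19649 + 6844) = (10365 - 174)*(-12805) = 10191*(-12805) = -130495755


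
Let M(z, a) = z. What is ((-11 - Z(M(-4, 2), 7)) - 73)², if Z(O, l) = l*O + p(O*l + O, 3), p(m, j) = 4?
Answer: 3600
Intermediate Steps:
Z(O, l) = 4 + O*l (Z(O, l) = l*O + 4 = O*l + 4 = 4 + O*l)
((-11 - Z(M(-4, 2), 7)) - 73)² = ((-11 - (4 - 4*7)) - 73)² = ((-11 - (4 - 28)) - 73)² = ((-11 - 1*(-24)) - 73)² = ((-11 + 24) - 73)² = (13 - 73)² = (-60)² = 3600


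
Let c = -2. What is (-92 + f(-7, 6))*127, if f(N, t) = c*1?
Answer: -11938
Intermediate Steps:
f(N, t) = -2 (f(N, t) = -2*1 = -2)
(-92 + f(-7, 6))*127 = (-92 - 2)*127 = -94*127 = -11938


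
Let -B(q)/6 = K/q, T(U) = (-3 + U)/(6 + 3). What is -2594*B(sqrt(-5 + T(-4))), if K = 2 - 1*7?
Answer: 116730*I*sqrt(13)/13 ≈ 32375.0*I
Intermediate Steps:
T(U) = -1/3 + U/9 (T(U) = (-3 + U)/9 = (-3 + U)*(1/9) = -1/3 + U/9)
K = -5 (K = 2 - 7 = -5)
B(q) = 30/q (B(q) = -(-30)/q = 30/q)
-2594*B(sqrt(-5 + T(-4))) = -77820/(sqrt(-5 + (-1/3 + (1/9)*(-4)))) = -77820/(sqrt(-5 + (-1/3 - 4/9))) = -77820/(sqrt(-5 - 7/9)) = -77820/(sqrt(-52/9)) = -77820/(2*I*sqrt(13)/3) = -77820*(-3*I*sqrt(13)/26) = -(-116730)*I*sqrt(13)/13 = 116730*I*sqrt(13)/13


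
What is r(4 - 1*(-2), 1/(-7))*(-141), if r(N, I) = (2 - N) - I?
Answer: 3807/7 ≈ 543.86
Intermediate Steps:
r(N, I) = 2 - I - N
r(4 - 1*(-2), 1/(-7))*(-141) = (2 - 1/(-7) - (4 - 1*(-2)))*(-141) = (2 - 1*(-1/7) - (4 + 2))*(-141) = (2 + 1/7 - 1*6)*(-141) = (2 + 1/7 - 6)*(-141) = -27/7*(-141) = 3807/7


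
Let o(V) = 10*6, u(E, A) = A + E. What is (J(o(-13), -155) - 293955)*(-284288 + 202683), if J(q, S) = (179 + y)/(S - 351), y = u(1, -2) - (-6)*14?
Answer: 6069024727330/253 ≈ 2.3988e+10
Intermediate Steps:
y = 83 (y = (-2 + 1) - (-6)*14 = -1 - 1*(-84) = -1 + 84 = 83)
o(V) = 60
J(q, S) = 262/(-351 + S) (J(q, S) = (179 + 83)/(S - 351) = 262/(-351 + S))
(J(o(-13), -155) - 293955)*(-284288 + 202683) = (262/(-351 - 155) - 293955)*(-284288 + 202683) = (262/(-506) - 293955)*(-81605) = (262*(-1/506) - 293955)*(-81605) = (-131/253 - 293955)*(-81605) = -74370746/253*(-81605) = 6069024727330/253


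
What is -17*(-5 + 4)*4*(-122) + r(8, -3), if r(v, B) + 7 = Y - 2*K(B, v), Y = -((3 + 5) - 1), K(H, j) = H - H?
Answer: -8310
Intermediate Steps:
K(H, j) = 0
Y = -7 (Y = -(8 - 1) = -1*7 = -7)
r(v, B) = -14 (r(v, B) = -7 + (-7 - 2*0) = -7 + (-7 + 0) = -7 - 7 = -14)
-17*(-5 + 4)*4*(-122) + r(8, -3) = -17*(-5 + 4)*4*(-122) - 14 = -(-17)*4*(-122) - 14 = -17*(-4)*(-122) - 14 = 68*(-122) - 14 = -8296 - 14 = -8310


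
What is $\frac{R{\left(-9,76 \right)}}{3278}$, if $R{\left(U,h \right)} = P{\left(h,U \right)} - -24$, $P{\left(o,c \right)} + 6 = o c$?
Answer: $- \frac{333}{1639} \approx -0.20317$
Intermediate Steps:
$P{\left(o,c \right)} = -6 + c o$ ($P{\left(o,c \right)} = -6 + o c = -6 + c o$)
$R{\left(U,h \right)} = 18 + U h$ ($R{\left(U,h \right)} = \left(-6 + U h\right) - -24 = \left(-6 + U h\right) + 24 = 18 + U h$)
$\frac{R{\left(-9,76 \right)}}{3278} = \frac{18 - 684}{3278} = \left(18 - 684\right) \frac{1}{3278} = \left(-666\right) \frac{1}{3278} = - \frac{333}{1639}$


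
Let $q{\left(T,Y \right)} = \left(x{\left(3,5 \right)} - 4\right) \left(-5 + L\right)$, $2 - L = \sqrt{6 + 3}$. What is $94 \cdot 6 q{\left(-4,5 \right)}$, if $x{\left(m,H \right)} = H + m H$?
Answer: $-54144$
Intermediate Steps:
$x{\left(m,H \right)} = H + H m$
$L = -1$ ($L = 2 - \sqrt{6 + 3} = 2 - \sqrt{9} = 2 - 3 = -1$)
$q{\left(T,Y \right)} = -96$ ($q{\left(T,Y \right)} = \left(5 \left(1 + 3\right) - 4\right) \left(-5 - 1\right) = \left(5 \cdot 4 - 4\right) \left(-6\right) = \left(20 - 4\right) \left(-6\right) = 16 \left(-6\right) = -96$)
$94 \cdot 6 q{\left(-4,5 \right)} = 94 \cdot 6 \left(-96\right) = 564 \left(-96\right) = -54144$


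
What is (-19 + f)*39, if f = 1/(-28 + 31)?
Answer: -728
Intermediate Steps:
f = 1/3 ≈ 0.33333
(-19 + f)*39 = (-19 + 1/3)*39 = -56/3*39 = -728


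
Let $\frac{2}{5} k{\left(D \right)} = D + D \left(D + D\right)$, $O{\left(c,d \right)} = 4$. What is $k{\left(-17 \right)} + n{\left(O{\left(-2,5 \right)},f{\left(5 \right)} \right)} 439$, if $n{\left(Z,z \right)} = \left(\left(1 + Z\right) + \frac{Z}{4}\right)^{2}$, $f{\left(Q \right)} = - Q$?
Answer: $\frac{34413}{2} \approx 17207.0$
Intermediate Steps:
$n{\left(Z,z \right)} = \left(1 + \frac{5 Z}{4}\right)^{2}$ ($n{\left(Z,z \right)} = \left(\left(1 + Z\right) + Z \frac{1}{4}\right)^{2} = \left(\left(1 + Z\right) + \frac{Z}{4}\right)^{2} = \left(1 + \frac{5 Z}{4}\right)^{2}$)
$k{\left(D \right)} = 5 D^{2} + \frac{5 D}{2}$ ($k{\left(D \right)} = \frac{5 \left(D + D \left(D + D\right)\right)}{2} = \frac{5 \left(D + D 2 D\right)}{2} = \frac{5 \left(D + 2 D^{2}\right)}{2} = 5 D^{2} + \frac{5 D}{2}$)
$k{\left(-17 \right)} + n{\left(O{\left(-2,5 \right)},f{\left(5 \right)} \right)} 439 = \frac{5}{2} \left(-17\right) \left(1 + 2 \left(-17\right)\right) + \frac{\left(4 + 5 \cdot 4\right)^{2}}{16} \cdot 439 = \frac{5}{2} \left(-17\right) \left(1 - 34\right) + \frac{\left(4 + 20\right)^{2}}{16} \cdot 439 = \frac{5}{2} \left(-17\right) \left(-33\right) + \frac{24^{2}}{16} \cdot 439 = \frac{2805}{2} + \frac{1}{16} \cdot 576 \cdot 439 = \frac{2805}{2} + 36 \cdot 439 = \frac{2805}{2} + 15804 = \frac{34413}{2}$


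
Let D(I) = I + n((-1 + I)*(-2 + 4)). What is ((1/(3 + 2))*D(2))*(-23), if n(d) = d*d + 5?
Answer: -253/5 ≈ -50.600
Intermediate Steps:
n(d) = 5 + d**2 (n(d) = d**2 + 5 = 5 + d**2)
D(I) = 5 + I + (-2 + 2*I)**2 (D(I) = I + (5 + ((-1 + I)*(-2 + 4))**2) = I + (5 + ((-1 + I)*2)**2) = I + (5 + (-2 + 2*I)**2) = 5 + I + (-2 + 2*I)**2)
((1/(3 + 2))*D(2))*(-23) = ((1/(3 + 2))*(5 + 2 + 4*(-1 + 2)**2))*(-23) = ((1/5)*(5 + 2 + 4*1**2))*(-23) = (((1/5)*1)*(5 + 2 + 4*1))*(-23) = ((5 + 2 + 4)/5)*(-23) = ((1/5)*11)*(-23) = (11/5)*(-23) = -253/5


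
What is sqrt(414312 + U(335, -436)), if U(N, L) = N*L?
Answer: 2*sqrt(67063) ≈ 517.93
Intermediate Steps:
U(N, L) = L*N
sqrt(414312 + U(335, -436)) = sqrt(414312 - 436*335) = sqrt(414312 - 146060) = sqrt(268252) = 2*sqrt(67063)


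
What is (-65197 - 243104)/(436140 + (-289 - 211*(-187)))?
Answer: -102767/158436 ≈ -0.64863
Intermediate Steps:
(-65197 - 243104)/(436140 + (-289 - 211*(-187))) = -308301/(436140 + (-289 + 39457)) = -308301/(436140 + 39168) = -308301/475308 = -308301*1/475308 = -102767/158436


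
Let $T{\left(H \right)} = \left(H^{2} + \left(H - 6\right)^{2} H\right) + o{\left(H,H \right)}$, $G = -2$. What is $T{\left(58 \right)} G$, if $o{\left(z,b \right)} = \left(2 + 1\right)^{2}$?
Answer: $-320410$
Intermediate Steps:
$o{\left(z,b \right)} = 9$ ($o{\left(z,b \right)} = 3^{2} = 9$)
$T{\left(H \right)} = 9 + H^{2} + H \left(-6 + H\right)^{2}$ ($T{\left(H \right)} = \left(H^{2} + \left(H - 6\right)^{2} H\right) + 9 = \left(H^{2} + \left(-6 + H\right)^{2} H\right) + 9 = \left(H^{2} + H \left(-6 + H\right)^{2}\right) + 9 = 9 + H^{2} + H \left(-6 + H\right)^{2}$)
$T{\left(58 \right)} G = \left(9 + 58^{2} + 58 \left(-6 + 58\right)^{2}\right) \left(-2\right) = \left(9 + 3364 + 58 \cdot 52^{2}\right) \left(-2\right) = \left(9 + 3364 + 58 \cdot 2704\right) \left(-2\right) = \left(9 + 3364 + 156832\right) \left(-2\right) = 160205 \left(-2\right) = -320410$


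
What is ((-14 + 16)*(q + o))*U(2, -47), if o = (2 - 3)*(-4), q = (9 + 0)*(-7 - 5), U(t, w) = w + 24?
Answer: 4784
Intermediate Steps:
U(t, w) = 24 + w
q = -108 (q = 9*(-12) = -108)
o = 4 (o = -1*(-4) = 4)
((-14 + 16)*(q + o))*U(2, -47) = ((-14 + 16)*(-108 + 4))*(24 - 47) = (2*(-104))*(-23) = -208*(-23) = 4784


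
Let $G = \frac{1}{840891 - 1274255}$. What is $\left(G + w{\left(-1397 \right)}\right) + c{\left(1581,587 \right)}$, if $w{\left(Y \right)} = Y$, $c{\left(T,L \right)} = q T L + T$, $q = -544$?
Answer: $- \frac{218787015359777}{433364} \approx -5.0486 \cdot 10^{8}$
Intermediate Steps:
$c{\left(T,L \right)} = T - 544 L T$ ($c{\left(T,L \right)} = - 544 T L + T = - 544 L T + T = T - 544 L T$)
$G = - \frac{1}{433364}$ ($G = \frac{1}{-433364} = - \frac{1}{433364} \approx -2.3075 \cdot 10^{-6}$)
$\left(G + w{\left(-1397 \right)}\right) + c{\left(1581,587 \right)} = \left(- \frac{1}{433364} - 1397\right) + 1581 \left(1 - 319328\right) = - \frac{605409509}{433364} + 1581 \left(1 - 319328\right) = - \frac{605409509}{433364} + 1581 \left(-319327\right) = - \frac{605409509}{433364} - 504855987 = - \frac{218787015359777}{433364}$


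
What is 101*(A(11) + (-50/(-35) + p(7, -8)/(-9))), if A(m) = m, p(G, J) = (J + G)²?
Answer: 78376/63 ≈ 1244.1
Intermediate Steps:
p(G, J) = (G + J)²
101*(A(11) + (-50/(-35) + p(7, -8)/(-9))) = 101*(11 + (-50/(-35) + (7 - 8)²/(-9))) = 101*(11 + (-50*(-1/35) + (-1)²*(-⅑))) = 101*(11 + (10/7 + 1*(-⅑))) = 101*(11 + (10/7 - ⅑)) = 101*(11 + 83/63) = 101*(776/63) = 78376/63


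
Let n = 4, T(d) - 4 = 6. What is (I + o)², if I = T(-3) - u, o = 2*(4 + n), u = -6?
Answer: 1024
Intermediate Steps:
T(d) = 10 (T(d) = 4 + 6 = 10)
o = 16 (o = 2*(4 + 4) = 2*8 = 16)
I = 16 (I = 10 - 1*(-6) = 10 + 6 = 16)
(I + o)² = (16 + 16)² = 32² = 1024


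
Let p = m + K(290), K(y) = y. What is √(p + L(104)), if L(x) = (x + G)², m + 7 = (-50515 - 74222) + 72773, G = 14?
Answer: I*√37757 ≈ 194.31*I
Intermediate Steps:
m = -51971 (m = -7 + ((-50515 - 74222) + 72773) = -7 + (-124737 + 72773) = -7 - 51964 = -51971)
L(x) = (14 + x)² (L(x) = (x + 14)² = (14 + x)²)
p = -51681 (p = -51971 + 290 = -51681)
√(p + L(104)) = √(-51681 + (14 + 104)²) = √(-51681 + 118²) = √(-51681 + 13924) = √(-37757) = I*√37757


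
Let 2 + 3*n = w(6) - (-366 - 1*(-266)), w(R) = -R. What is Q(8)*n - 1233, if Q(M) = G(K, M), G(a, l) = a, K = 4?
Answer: -3331/3 ≈ -1110.3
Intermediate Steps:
Q(M) = 4
n = 92/3 (n = -⅔ + (-1*6 - (-366 - 1*(-266)))/3 = -⅔ + (-6 - (-366 + 266))/3 = -⅔ + (-6 - 1*(-100))/3 = -⅔ + (-6 + 100)/3 = -⅔ + (⅓)*94 = -⅔ + 94/3 = 92/3 ≈ 30.667)
Q(8)*n - 1233 = 4*(92/3) - 1233 = 368/3 - 1233 = -3331/3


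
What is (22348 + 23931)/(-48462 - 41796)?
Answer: -46279/90258 ≈ -0.51274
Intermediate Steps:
(22348 + 23931)/(-48462 - 41796) = 46279/(-90258) = 46279*(-1/90258) = -46279/90258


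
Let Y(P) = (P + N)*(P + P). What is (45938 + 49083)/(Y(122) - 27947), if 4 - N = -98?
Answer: 95021/26709 ≈ 3.5576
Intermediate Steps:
N = 102 (N = 4 - 1*(-98) = 4 + 98 = 102)
Y(P) = 2*P*(102 + P) (Y(P) = (P + 102)*(P + P) = (102 + P)*(2*P) = 2*P*(102 + P))
(45938 + 49083)/(Y(122) - 27947) = (45938 + 49083)/(2*122*(102 + 122) - 27947) = 95021/(2*122*224 - 27947) = 95021/(54656 - 27947) = 95021/26709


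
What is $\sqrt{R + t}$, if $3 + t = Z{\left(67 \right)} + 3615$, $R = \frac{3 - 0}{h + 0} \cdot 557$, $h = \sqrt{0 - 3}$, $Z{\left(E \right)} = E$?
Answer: $\sqrt{3679 - 557 i \sqrt{3}} \approx 61.165 - 7.8864 i$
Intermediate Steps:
$h = i \sqrt{3}$ ($h = \sqrt{-3} = i \sqrt{3} \approx 1.732 i$)
$R = - 557 i \sqrt{3}$ ($R = \frac{3 - 0}{i \sqrt{3} + 0} \cdot 557 = \frac{3 + 0}{i \sqrt{3}} \cdot 557 = 3 \left(- \frac{i \sqrt{3}}{3}\right) 557 = - i \sqrt{3} \cdot 557 = - 557 i \sqrt{3} \approx - 964.75 i$)
$t = 3679$ ($t = -3 + \left(67 + 3615\right) = -3 + 3682 = 3679$)
$\sqrt{R + t} = \sqrt{- 557 i \sqrt{3} + 3679} = \sqrt{3679 - 557 i \sqrt{3}}$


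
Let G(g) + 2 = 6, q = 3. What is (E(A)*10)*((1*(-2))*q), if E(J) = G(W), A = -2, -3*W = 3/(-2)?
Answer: -240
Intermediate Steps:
W = ½ (W = -1/(-2) = -(-1)/2 = -⅓*(-3/2) = ½ ≈ 0.50000)
G(g) = 4 (G(g) = -2 + 6 = 4)
E(J) = 4
(E(A)*10)*((1*(-2))*q) = (4*10)*((1*(-2))*3) = 40*(-2*3) = 40*(-6) = -240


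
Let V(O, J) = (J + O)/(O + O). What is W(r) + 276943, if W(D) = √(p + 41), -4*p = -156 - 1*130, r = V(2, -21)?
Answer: 276943 + 15*√2/2 ≈ 2.7695e+5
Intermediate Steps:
V(O, J) = (J + O)/(2*O) (V(O, J) = (J + O)/((2*O)) = (J + O)*(1/(2*O)) = (J + O)/(2*O))
r = -19/4 (r = (½)*(-21 + 2)/2 = (½)*(½)*(-19) = -19/4 ≈ -4.7500)
p = 143/2 (p = -(-156 - 1*130)/4 = -(-156 - 130)/4 = -¼*(-286) = 143/2 ≈ 71.500)
W(D) = 15*√2/2 (W(D) = √(143/2 + 41) = √(225/2) = 15*√2/2)
W(r) + 276943 = 15*√2/2 + 276943 = 276943 + 15*√2/2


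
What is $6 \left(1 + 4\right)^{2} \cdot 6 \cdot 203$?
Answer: $182700$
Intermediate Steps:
$6 \left(1 + 4\right)^{2} \cdot 6 \cdot 203 = 6 \cdot 5^{2} \cdot 6 \cdot 203 = 6 \cdot 25 \cdot 6 \cdot 203 = 150 \cdot 6 \cdot 203 = 900 \cdot 203 = 182700$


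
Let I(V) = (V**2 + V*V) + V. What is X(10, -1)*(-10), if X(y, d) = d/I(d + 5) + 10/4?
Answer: -445/18 ≈ -24.722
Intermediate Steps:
I(V) = V + 2*V**2 (I(V) = (V**2 + V**2) + V = 2*V**2 + V = V + 2*V**2)
X(y, d) = 5/2 + d/((5 + d)*(11 + 2*d)) (X(y, d) = d/(((d + 5)*(1 + 2*(d + 5)))) + 10/4 = d/(((5 + d)*(1 + 2*(5 + d)))) + 10*(1/4) = d/(((5 + d)*(1 + (10 + 2*d)))) + 5/2 = d/(((5 + d)*(11 + 2*d))) + 5/2 = d*(1/((5 + d)*(11 + 2*d))) + 5/2 = d/((5 + d)*(11 + 2*d)) + 5/2 = 5/2 + d/((5 + d)*(11 + 2*d)))
X(10, -1)*(-10) = ((275 + 10*(-1)**2 + 107*(-1))/(2*(55 + 2*(-1)**2 + 21*(-1))))*(-10) = ((275 + 10*1 - 107)/(2*(55 + 2*1 - 21)))*(-10) = ((275 + 10 - 107)/(2*(55 + 2 - 21)))*(-10) = ((1/2)*178/36)*(-10) = ((1/2)*(1/36)*178)*(-10) = (89/36)*(-10) = -445/18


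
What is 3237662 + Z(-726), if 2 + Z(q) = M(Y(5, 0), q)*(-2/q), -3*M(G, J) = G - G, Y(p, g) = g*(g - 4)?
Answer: 3237660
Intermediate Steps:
Y(p, g) = g*(-4 + g)
M(G, J) = 0 (M(G, J) = -(G - G)/3 = -1/3*0 = 0)
Z(q) = -2 (Z(q) = -2 + 0*(-2/q) = -2 + 0 = -2)
3237662 + Z(-726) = 3237662 - 2 = 3237660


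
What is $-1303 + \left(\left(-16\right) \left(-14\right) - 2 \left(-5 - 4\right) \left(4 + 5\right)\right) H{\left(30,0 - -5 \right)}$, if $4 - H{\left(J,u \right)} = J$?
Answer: $-11339$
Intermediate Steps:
$H{\left(J,u \right)} = 4 - J$
$-1303 + \left(\left(-16\right) \left(-14\right) - 2 \left(-5 - 4\right) \left(4 + 5\right)\right) H{\left(30,0 - -5 \right)} = -1303 + \left(\left(-16\right) \left(-14\right) - 2 \left(-5 - 4\right) \left(4 + 5\right)\right) \left(4 - 30\right) = -1303 + \left(224 - 2 \left(\left(-9\right) 9\right)\right) \left(4 - 30\right) = -1303 + \left(224 - -162\right) \left(-26\right) = -1303 + \left(224 + 162\right) \left(-26\right) = -1303 + 386 \left(-26\right) = -1303 - 10036 = -11339$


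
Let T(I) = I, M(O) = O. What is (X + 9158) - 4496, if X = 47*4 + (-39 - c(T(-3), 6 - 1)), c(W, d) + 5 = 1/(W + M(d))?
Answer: 9631/2 ≈ 4815.5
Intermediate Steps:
c(W, d) = -5 + 1/(W + d)
X = 307/2 (X = 47*4 + (-39 - (1 - 5*(-3) - 5*(6 - 1))/(-3 + (6 - 1))) = 188 + (-39 - (1 + 15 - 5*5)/(-3 + 5)) = 188 + (-39 - (1 + 15 - 25)/2) = 188 + (-39 - (-9)/2) = 188 + (-39 - 1*(-9/2)) = 188 + (-39 + 9/2) = 188 - 69/2 = 307/2 ≈ 153.50)
(X + 9158) - 4496 = (307/2 + 9158) - 4496 = 18623/2 - 4496 = 9631/2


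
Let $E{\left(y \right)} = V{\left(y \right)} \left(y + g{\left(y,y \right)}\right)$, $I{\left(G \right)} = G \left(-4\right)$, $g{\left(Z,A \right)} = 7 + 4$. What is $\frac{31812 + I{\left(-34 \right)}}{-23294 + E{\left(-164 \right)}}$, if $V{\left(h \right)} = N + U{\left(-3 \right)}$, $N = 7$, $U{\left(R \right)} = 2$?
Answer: $- \frac{31948}{24671} \approx -1.295$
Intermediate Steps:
$g{\left(Z,A \right)} = 11$
$V{\left(h \right)} = 9$ ($V{\left(h \right)} = 7 + 2 = 9$)
$I{\left(G \right)} = - 4 G$
$E{\left(y \right)} = 99 + 9 y$ ($E{\left(y \right)} = 9 \left(y + 11\right) = 9 \left(11 + y\right) = 99 + 9 y$)
$\frac{31812 + I{\left(-34 \right)}}{-23294 + E{\left(-164 \right)}} = \frac{31812 - -136}{-23294 + \left(99 + 9 \left(-164\right)\right)} = \frac{31812 + 136}{-23294 + \left(99 - 1476\right)} = \frac{31948}{-23294 - 1377} = \frac{31948}{-24671} = 31948 \left(- \frac{1}{24671}\right) = - \frac{31948}{24671}$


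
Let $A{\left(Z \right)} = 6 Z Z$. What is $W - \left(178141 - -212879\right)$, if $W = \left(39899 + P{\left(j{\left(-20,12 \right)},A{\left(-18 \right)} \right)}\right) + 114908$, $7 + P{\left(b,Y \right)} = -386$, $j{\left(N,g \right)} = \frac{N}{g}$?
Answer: $-236606$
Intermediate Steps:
$A{\left(Z \right)} = 6 Z^{2}$
$P{\left(b,Y \right)} = -393$ ($P{\left(b,Y \right)} = -7 - 386 = -393$)
$W = 154414$ ($W = \left(39899 - 393\right) + 114908 = 39506 + 114908 = 154414$)
$W - \left(178141 - -212879\right) = 154414 - \left(178141 - -212879\right) = 154414 - \left(178141 + 212879\right) = 154414 - 391020 = -236606$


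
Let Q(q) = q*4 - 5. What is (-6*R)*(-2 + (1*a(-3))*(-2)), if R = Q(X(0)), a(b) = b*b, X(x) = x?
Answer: -600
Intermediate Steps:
a(b) = b²
Q(q) = -5 + 4*q (Q(q) = 4*q - 5 = -5 + 4*q)
R = -5 (R = -5 + 4*0 = -5 + 0 = -5)
(-6*R)*(-2 + (1*a(-3))*(-2)) = (-6*(-5))*(-2 + (1*(-3)²)*(-2)) = 30*(-2 + (1*9)*(-2)) = 30*(-2 + 9*(-2)) = 30*(-2 - 18) = 30*(-20) = -600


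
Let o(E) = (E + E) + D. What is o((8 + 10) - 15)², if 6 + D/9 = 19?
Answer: 15129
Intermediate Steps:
D = 117 (D = -54 + 9*19 = -54 + 171 = 117)
o(E) = 117 + 2*E (o(E) = (E + E) + 117 = 2*E + 117 = 117 + 2*E)
o((8 + 10) - 15)² = (117 + 2*((8 + 10) - 15))² = (117 + 2*(18 - 15))² = (117 + 2*3)² = (117 + 6)² = 123² = 15129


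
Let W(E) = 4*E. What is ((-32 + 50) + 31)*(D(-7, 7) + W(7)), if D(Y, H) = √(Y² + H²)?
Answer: 1372 + 343*√2 ≈ 1857.1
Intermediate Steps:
D(Y, H) = √(H² + Y²)
((-32 + 50) + 31)*(D(-7, 7) + W(7)) = ((-32 + 50) + 31)*(√(7² + (-7)²) + 4*7) = (18 + 31)*(√(49 + 49) + 28) = 49*(√98 + 28) = 49*(7*√2 + 28) = 49*(28 + 7*√2) = 1372 + 343*√2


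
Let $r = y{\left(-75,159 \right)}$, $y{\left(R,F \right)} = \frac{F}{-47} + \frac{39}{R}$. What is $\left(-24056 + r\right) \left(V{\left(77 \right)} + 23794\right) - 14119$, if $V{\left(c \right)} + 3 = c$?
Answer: $- \frac{674774162873}{1175} \approx -5.7428 \cdot 10^{8}$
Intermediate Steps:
$y{\left(R,F \right)} = \frac{39}{R} - \frac{F}{47}$ ($y{\left(R,F \right)} = F \left(- \frac{1}{47}\right) + \frac{39}{R} = - \frac{F}{47} + \frac{39}{R} = \frac{39}{R} - \frac{F}{47}$)
$V{\left(c \right)} = -3 + c$
$r = - \frac{4586}{1175}$ ($r = \frac{39}{-75} - \frac{159}{47} = 39 \left(- \frac{1}{75}\right) - \frac{159}{47} = - \frac{13}{25} - \frac{159}{47} = - \frac{4586}{1175} \approx -3.903$)
$\left(-24056 + r\right) \left(V{\left(77 \right)} + 23794\right) - 14119 = \left(-24056 - \frac{4586}{1175}\right) \left(\left(-3 + 77\right) + 23794\right) - 14119 = - \frac{28270386 \left(74 + 23794\right)}{1175} - 14119 = \left(- \frac{28270386}{1175}\right) 23868 - 14119 = - \frac{674757573048}{1175} - 14119 = - \frac{674774162873}{1175}$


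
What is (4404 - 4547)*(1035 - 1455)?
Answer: 60060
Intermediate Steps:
(4404 - 4547)*(1035 - 1455) = -143*(-420) = 60060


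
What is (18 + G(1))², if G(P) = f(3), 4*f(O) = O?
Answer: 5625/16 ≈ 351.56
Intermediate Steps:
f(O) = O/4
G(P) = ¾ (G(P) = (¼)*3 = ¾)
(18 + G(1))² = (18 + ¾)² = (75/4)² = 5625/16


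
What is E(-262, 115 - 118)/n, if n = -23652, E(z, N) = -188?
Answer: 47/5913 ≈ 0.0079486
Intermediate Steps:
E(-262, 115 - 118)/n = -188/(-23652) = -188*(-1/23652) = 47/5913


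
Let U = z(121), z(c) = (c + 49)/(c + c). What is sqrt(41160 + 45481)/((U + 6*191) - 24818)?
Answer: -121*sqrt(86641)/2864227 ≈ -0.012435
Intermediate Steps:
z(c) = (49 + c)/(2*c) (z(c) = (49 + c)/((2*c)) = (49 + c)*(1/(2*c)) = (49 + c)/(2*c))
U = 85/121 (U = (1/2)*(49 + 121)/121 = (1/2)*(1/121)*170 = 85/121 ≈ 0.70248)
sqrt(41160 + 45481)/((U + 6*191) - 24818) = sqrt(41160 + 45481)/((85/121 + 6*191) - 24818) = sqrt(86641)/((85/121 + 1146) - 24818) = sqrt(86641)/(138751/121 - 24818) = sqrt(86641)/(-2864227/121) = sqrt(86641)*(-121/2864227) = -121*sqrt(86641)/2864227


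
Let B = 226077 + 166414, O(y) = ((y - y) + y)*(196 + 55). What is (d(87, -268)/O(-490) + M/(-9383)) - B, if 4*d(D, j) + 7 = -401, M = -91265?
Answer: -226464671224527/577007585 ≈ -3.9248e+5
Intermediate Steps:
d(D, j) = -102 (d(D, j) = -7/4 + (1/4)*(-401) = -7/4 - 401/4 = -102)
O(y) = 251*y (O(y) = (0 + y)*251 = y*251 = 251*y)
B = 392491
(d(87, -268)/O(-490) + M/(-9383)) - B = (-102/(251*(-490)) - 91265/(-9383)) - 1*392491 = (-102/(-122990) - 91265*(-1/9383)) - 392491 = (-102*(-1/122990) + 91265/9383) - 392491 = (51/61495 + 91265/9383) - 392491 = 5612819708/577007585 - 392491 = -226464671224527/577007585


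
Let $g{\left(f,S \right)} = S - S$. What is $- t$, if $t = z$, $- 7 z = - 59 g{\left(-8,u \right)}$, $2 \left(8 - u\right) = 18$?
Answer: $0$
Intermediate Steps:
$u = -1$ ($u = 8 - 9 = -1$)
$g{\left(f,S \right)} = 0$
$z = 0$ ($z = - \frac{\left(-59\right) 0}{7} = \left(- \frac{1}{7}\right) 0 = 0$)
$t = 0$
$- t = \left(-1\right) 0 = 0$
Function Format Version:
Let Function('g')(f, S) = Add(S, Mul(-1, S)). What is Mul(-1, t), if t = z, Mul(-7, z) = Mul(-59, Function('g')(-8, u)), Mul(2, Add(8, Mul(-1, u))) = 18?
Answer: 0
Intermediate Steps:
u = -1 (u = Add(8, Mul(Rational(-1, 2), 18)) = Add(8, -9) = -1)
Function('g')(f, S) = 0
z = 0 (z = Mul(Rational(-1, 7), Mul(-59, 0)) = Mul(Rational(-1, 7), 0) = 0)
t = 0
Mul(-1, t) = Mul(-1, 0) = 0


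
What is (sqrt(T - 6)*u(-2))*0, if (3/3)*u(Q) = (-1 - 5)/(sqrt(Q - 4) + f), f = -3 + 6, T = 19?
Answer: 0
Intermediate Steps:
f = 3
u(Q) = -6/(3 + sqrt(-4 + Q)) (u(Q) = (-1 - 5)/(sqrt(Q - 4) + 3) = -6/(sqrt(-4 + Q) + 3) = -6/(3 + sqrt(-4 + Q)))
(sqrt(T - 6)*u(-2))*0 = (sqrt(19 - 6)*(-6/(3 + sqrt(-4 - 2))))*0 = (sqrt(13)*(-6/(3 + sqrt(-6))))*0 = (sqrt(13)*(-6/(3 + I*sqrt(6))))*0 = -6*sqrt(13)/(3 + I*sqrt(6))*0 = 0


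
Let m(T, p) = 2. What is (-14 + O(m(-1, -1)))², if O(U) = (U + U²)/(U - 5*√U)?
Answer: 108034/529 + 9840*√2/529 ≈ 230.53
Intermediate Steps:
O(U) = (U + U²)/(U - 5*√U)
(-14 + O(m(-1, -1)))² = (-14 + 2*(1 + 2)/(2 - 5*√2))² = (-14 + 2*3/(2 - 5*√2))² = (-14 + 6/(2 - 5*√2))²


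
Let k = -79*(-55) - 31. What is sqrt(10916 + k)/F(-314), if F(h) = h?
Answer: -sqrt(15230)/314 ≈ -0.39302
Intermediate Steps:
k = 4314 (k = 4345 - 31 = 4314)
sqrt(10916 + k)/F(-314) = sqrt(10916 + 4314)/(-314) = sqrt(15230)*(-1/314) = -sqrt(15230)/314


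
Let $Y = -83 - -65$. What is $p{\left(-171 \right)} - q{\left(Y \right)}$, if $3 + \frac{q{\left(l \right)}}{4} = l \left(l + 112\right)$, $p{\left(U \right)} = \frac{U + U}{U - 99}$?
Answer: $\frac{101719}{15} \approx 6781.3$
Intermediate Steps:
$p{\left(U \right)} = \frac{2 U}{-99 + U}$
$Y = -18$ ($Y = -83 + 65 = -18$)
$q{\left(l \right)} = -12 + 4 l \left(112 + l\right)$ ($q{\left(l \right)} = -12 + 4 l \left(l + 112\right) = -12 + 4 l \left(112 + l\right)$)
$p{\left(-171 \right)} - q{\left(Y \right)} = 2 \left(-171\right) \frac{1}{-99 - 171} - \left(-12 + 4 \left(-18\right)^{2} + 448 \left(-18\right)\right) = 2 \left(-171\right) \frac{1}{-270} - \left(-12 + 4 \cdot 324 - 8064\right) = 2 \left(-171\right) \left(- \frac{1}{270}\right) - \left(-12 + 1296 - 8064\right) = \frac{19}{15} - -6780 = \frac{19}{15} + 6780 = \frac{101719}{15}$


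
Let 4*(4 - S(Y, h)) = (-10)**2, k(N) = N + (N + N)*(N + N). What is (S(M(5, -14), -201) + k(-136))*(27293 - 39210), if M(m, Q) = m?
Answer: -879796359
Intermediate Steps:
k(N) = N + 4*N**2 (k(N) = N + (2*N)*(2*N) = N + 4*N**2)
S(Y, h) = -21 (S(Y, h) = 4 - 1/4*(-10)**2 = 4 - 1/4*100 = 4 - 25 = -21)
(S(M(5, -14), -201) + k(-136))*(27293 - 39210) = (-21 - 136*(1 + 4*(-136)))*(27293 - 39210) = (-21 - 136*(1 - 544))*(-11917) = (-21 - 136*(-543))*(-11917) = (-21 + 73848)*(-11917) = 73827*(-11917) = -879796359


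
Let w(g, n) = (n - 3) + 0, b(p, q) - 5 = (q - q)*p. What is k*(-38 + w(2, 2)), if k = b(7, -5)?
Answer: -195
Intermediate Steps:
b(p, q) = 5 (b(p, q) = 5 + (q - q)*p = 5 + 0*p = 5 + 0 = 5)
w(g, n) = -3 + n (w(g, n) = (-3 + n) + 0 = -3 + n)
k = 5
k*(-38 + w(2, 2)) = 5*(-38 + (-3 + 2)) = 5*(-38 - 1) = 5*(-39) = -195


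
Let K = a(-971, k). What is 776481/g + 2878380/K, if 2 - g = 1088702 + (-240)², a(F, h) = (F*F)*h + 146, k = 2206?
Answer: -11192424198983/16556929468400 ≈ -0.67600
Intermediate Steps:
a(F, h) = 146 + h*F² (a(F, h) = F²*h + 146 = h*F² + 146 = 146 + h*F²)
K = 2079907392 (K = 146 + 2206*(-971)² = 146 + 2206*942841 = 146 + 2079907246 = 2079907392)
g = -1146300 (g = 2 - (1088702 + (-240)²) = 2 - (1088702 + 57600) = 2 - 1*1146302 = 2 - 1146302 = -1146300)
776481/g + 2878380/K = 776481/(-1146300) + 2878380/2079907392 = 776481*(-1/1146300) + 2878380*(1/2079907392) = -258827/382100 + 239865/173325616 = -11192424198983/16556929468400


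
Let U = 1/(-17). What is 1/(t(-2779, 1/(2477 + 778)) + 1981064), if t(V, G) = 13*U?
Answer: 17/33678075 ≈ 5.0478e-7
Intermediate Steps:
U = -1/17 ≈ -0.058824
t(V, G) = -13/17 (t(V, G) = 13*(-1/17) = -13/17)
1/(t(-2779, 1/(2477 + 778)) + 1981064) = 1/(-13/17 + 1981064) = 1/(33678075/17) = 17/33678075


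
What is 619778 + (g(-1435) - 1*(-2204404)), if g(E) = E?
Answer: 2822747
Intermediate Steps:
619778 + (g(-1435) - 1*(-2204404)) = 619778 + (-1435 - 1*(-2204404)) = 619778 + (-1435 + 2204404) = 619778 + 2202969 = 2822747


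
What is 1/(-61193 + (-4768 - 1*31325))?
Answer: -1/97286 ≈ -1.0279e-5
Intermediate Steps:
1/(-61193 + (-4768 - 1*31325)) = 1/(-61193 + (-4768 - 31325)) = 1/(-61193 - 36093) = 1/(-97286) = -1/97286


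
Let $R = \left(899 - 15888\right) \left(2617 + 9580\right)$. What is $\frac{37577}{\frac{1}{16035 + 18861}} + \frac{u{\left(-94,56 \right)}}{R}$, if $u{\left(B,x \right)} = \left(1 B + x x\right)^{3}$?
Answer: $\frac{18440811694581096}{14063141} \approx 1.3113 \cdot 10^{9}$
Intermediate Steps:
$u{\left(B,x \right)} = \left(B + x^{2}\right)^{3}$
$R = -182820833$ ($R = \left(-14989\right) 12197 = -182820833$)
$\frac{37577}{\frac{1}{16035 + 18861}} + \frac{u{\left(-94,56 \right)}}{R} = \frac{37577}{\frac{1}{16035 + 18861}} + \frac{\left(-94 + 56^{2}\right)^{3}}{-182820833} = \frac{37577}{\frac{1}{34896}} + \left(-94 + 3136\right)^{3} \left(- \frac{1}{182820833}\right) = 37577 \frac{1}{\frac{1}{34896}} + 3042^{3} \left(- \frac{1}{182820833}\right) = 37577 \cdot 34896 + 28149950088 \left(- \frac{1}{182820833}\right) = 1311286992 - \frac{2165380776}{14063141} = \frac{18440811694581096}{14063141}$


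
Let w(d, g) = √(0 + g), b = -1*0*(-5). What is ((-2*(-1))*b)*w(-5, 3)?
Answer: 0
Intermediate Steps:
b = 0 (b = 0*(-5) = 0)
w(d, g) = √g
((-2*(-1))*b)*w(-5, 3) = (-2*(-1)*0)*√3 = (2*0)*√3 = 0*√3 = 0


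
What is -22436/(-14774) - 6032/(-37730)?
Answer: 233906762/139355755 ≈ 1.6785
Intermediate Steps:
-22436/(-14774) - 6032/(-37730) = -22436*(-1/14774) - 6032*(-1/37730) = 11218/7387 + 3016/18865 = 233906762/139355755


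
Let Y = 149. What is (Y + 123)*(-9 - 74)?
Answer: -22576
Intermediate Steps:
(Y + 123)*(-9 - 74) = (149 + 123)*(-9 - 74) = 272*(-83) = -22576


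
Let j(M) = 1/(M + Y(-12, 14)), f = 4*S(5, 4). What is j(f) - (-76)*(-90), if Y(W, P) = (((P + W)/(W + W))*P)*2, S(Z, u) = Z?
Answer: -362517/53 ≈ -6839.9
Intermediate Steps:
Y(W, P) = P*(P + W)/W (Y(W, P) = (((P + W)/((2*W)))*P)*2 = (((P + W)*(1/(2*W)))*P)*2 = (((P + W)/(2*W))*P)*2 = (P*(P + W)/(2*W))*2 = P*(P + W)/W)
f = 20 (f = 4*5 = 20)
j(M) = 1/(-7/3 + M) (j(M) = 1/(M + 14*(14 - 12)/(-12)) = 1/(M + 14*(-1/12)*2) = 1/(M - 7/3) = 1/(-7/3 + M))
j(f) - (-76)*(-90) = 3/(-7 + 3*20) - (-76)*(-90) = 3/(-7 + 60) - 1*6840 = 3/53 - 6840 = -362517/53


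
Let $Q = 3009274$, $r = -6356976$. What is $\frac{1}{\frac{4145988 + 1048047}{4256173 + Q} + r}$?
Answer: $- \frac{1037921}{6598038144891} \approx -1.5731 \cdot 10^{-7}$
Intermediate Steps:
$\frac{1}{\frac{4145988 + 1048047}{4256173 + Q} + r} = \frac{1}{\frac{4145988 + 1048047}{4256173 + 3009274} - 6356976} = \frac{1}{\frac{5194035}{7265447} - 6356976} = \frac{1}{5194035 \cdot \frac{1}{7265447} - 6356976} = \frac{1}{\frac{742005}{1037921} - 6356976} = \frac{1}{- \frac{6598038144891}{1037921}} = - \frac{1037921}{6598038144891}$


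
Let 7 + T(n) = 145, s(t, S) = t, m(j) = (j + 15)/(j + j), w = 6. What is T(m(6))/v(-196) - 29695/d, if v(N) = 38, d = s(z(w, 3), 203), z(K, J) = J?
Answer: -563998/57 ≈ -9894.7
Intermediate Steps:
m(j) = (15 + j)/(2*j) (m(j) = (15 + j)/((2*j)) = (15 + j)*(1/(2*j)) = (15 + j)/(2*j))
d = 3
T(n) = 138 (T(n) = -7 + 145 = 138)
T(m(6))/v(-196) - 29695/d = 138/38 - 29695/3 = 138*(1/38) - 29695*⅓ = 69/19 - 29695/3 = -563998/57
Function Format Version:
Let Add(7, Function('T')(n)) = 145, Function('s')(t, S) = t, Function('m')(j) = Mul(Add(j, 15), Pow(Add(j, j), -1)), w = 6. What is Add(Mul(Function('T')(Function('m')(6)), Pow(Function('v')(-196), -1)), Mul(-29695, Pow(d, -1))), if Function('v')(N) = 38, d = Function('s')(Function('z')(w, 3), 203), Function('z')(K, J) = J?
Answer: Rational(-563998, 57) ≈ -9894.7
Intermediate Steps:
Function('m')(j) = Mul(Rational(1, 2), Pow(j, -1), Add(15, j)) (Function('m')(j) = Mul(Add(15, j), Pow(Mul(2, j), -1)) = Mul(Add(15, j), Mul(Rational(1, 2), Pow(j, -1))) = Mul(Rational(1, 2), Pow(j, -1), Add(15, j)))
d = 3
Function('T')(n) = 138 (Function('T')(n) = Add(-7, 145) = 138)
Add(Mul(Function('T')(Function('m')(6)), Pow(Function('v')(-196), -1)), Mul(-29695, Pow(d, -1))) = Add(Mul(138, Pow(38, -1)), Mul(-29695, Pow(3, -1))) = Add(Mul(138, Rational(1, 38)), Mul(-29695, Rational(1, 3))) = Add(Rational(69, 19), Rational(-29695, 3)) = Rational(-563998, 57)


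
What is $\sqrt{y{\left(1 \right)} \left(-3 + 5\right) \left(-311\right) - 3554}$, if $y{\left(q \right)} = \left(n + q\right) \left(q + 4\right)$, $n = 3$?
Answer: $i \sqrt{15994} \approx 126.47 i$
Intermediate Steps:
$y{\left(q \right)} = \left(3 + q\right) \left(4 + q\right)$ ($y{\left(q \right)} = \left(3 + q\right) \left(q + 4\right) = \left(3 + q\right) \left(4 + q\right)$)
$\sqrt{y{\left(1 \right)} \left(-3 + 5\right) \left(-311\right) - 3554} = \sqrt{\left(12 + 1^{2} + 7 \cdot 1\right) \left(-3 + 5\right) \left(-311\right) - 3554} = \sqrt{\left(12 + 1 + 7\right) 2 \left(-311\right) - 3554} = \sqrt{20 \cdot 2 \left(-311\right) - 3554} = \sqrt{40 \left(-311\right) - 3554} = \sqrt{-12440 - 3554} = \sqrt{-15994} = i \sqrt{15994}$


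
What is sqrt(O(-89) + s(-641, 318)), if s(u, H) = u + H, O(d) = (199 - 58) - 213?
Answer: I*sqrt(395) ≈ 19.875*I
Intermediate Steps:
O(d) = -72 (O(d) = 141 - 213 = -72)
s(u, H) = H + u
sqrt(O(-89) + s(-641, 318)) = sqrt(-72 + (318 - 641)) = sqrt(-72 - 323) = sqrt(-395) = I*sqrt(395)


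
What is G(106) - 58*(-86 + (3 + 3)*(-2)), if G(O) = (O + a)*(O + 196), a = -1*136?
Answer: -3376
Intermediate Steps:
a = -136
G(O) = (-136 + O)*(196 + O) (G(O) = (O - 136)*(O + 196) = (-136 + O)*(196 + O))
G(106) - 58*(-86 + (3 + 3)*(-2)) = (-26656 + 106² + 60*106) - 58*(-86 + (3 + 3)*(-2)) = (-26656 + 11236 + 6360) - 58*(-86 + 6*(-2)) = -9060 - 58*(-86 - 12) = -9060 - 58*(-98) = -9060 - 1*(-5684) = -9060 + 5684 = -3376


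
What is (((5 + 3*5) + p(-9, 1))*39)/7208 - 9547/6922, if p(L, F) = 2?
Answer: -15718925/12473444 ≈ -1.2602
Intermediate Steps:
(((5 + 3*5) + p(-9, 1))*39)/7208 - 9547/6922 = (((5 + 3*5) + 2)*39)/7208 - 9547/6922 = (((5 + 15) + 2)*39)*(1/7208) - 9547*1/6922 = ((20 + 2)*39)*(1/7208) - 9547/6922 = (22*39)*(1/7208) - 9547/6922 = 858*(1/7208) - 9547/6922 = 429/3604 - 9547/6922 = -15718925/12473444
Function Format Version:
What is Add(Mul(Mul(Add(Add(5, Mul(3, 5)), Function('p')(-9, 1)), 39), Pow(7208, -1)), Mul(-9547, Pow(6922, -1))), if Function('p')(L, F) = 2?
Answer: Rational(-15718925, 12473444) ≈ -1.2602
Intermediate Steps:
Add(Mul(Mul(Add(Add(5, Mul(3, 5)), Function('p')(-9, 1)), 39), Pow(7208, -1)), Mul(-9547, Pow(6922, -1))) = Add(Mul(Mul(Add(Add(5, Mul(3, 5)), 2), 39), Pow(7208, -1)), Mul(-9547, Pow(6922, -1))) = Add(Mul(Mul(Add(Add(5, 15), 2), 39), Rational(1, 7208)), Mul(-9547, Rational(1, 6922))) = Add(Mul(Mul(Add(20, 2), 39), Rational(1, 7208)), Rational(-9547, 6922)) = Add(Mul(Mul(22, 39), Rational(1, 7208)), Rational(-9547, 6922)) = Add(Mul(858, Rational(1, 7208)), Rational(-9547, 6922)) = Add(Rational(429, 3604), Rational(-9547, 6922)) = Rational(-15718925, 12473444)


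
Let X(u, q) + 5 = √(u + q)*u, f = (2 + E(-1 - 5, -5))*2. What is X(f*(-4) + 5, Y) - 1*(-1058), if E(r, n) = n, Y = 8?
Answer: 1053 + 29*√37 ≈ 1229.4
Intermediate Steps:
f = -6 (f = (2 - 5)*2 = -3*2 = -6)
X(u, q) = -5 + u*√(q + u) (X(u, q) = -5 + √(u + q)*u = -5 + √(q + u)*u = -5 + u*√(q + u))
X(f*(-4) + 5, Y) - 1*(-1058) = (-5 + (-6*(-4) + 5)*√(8 + (-6*(-4) + 5))) - 1*(-1058) = (-5 + (24 + 5)*√(8 + (24 + 5))) + 1058 = (-5 + 29*√(8 + 29)) + 1058 = (-5 + 29*√37) + 1058 = 1053 + 29*√37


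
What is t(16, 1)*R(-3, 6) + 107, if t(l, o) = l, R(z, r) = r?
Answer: 203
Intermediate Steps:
t(16, 1)*R(-3, 6) + 107 = 16*6 + 107 = 96 + 107 = 203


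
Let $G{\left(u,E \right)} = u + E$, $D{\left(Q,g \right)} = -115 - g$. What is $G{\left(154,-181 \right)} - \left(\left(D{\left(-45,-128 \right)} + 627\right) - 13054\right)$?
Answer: $12387$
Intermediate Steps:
$G{\left(u,E \right)} = E + u$
$G{\left(154,-181 \right)} - \left(\left(D{\left(-45,-128 \right)} + 627\right) - 13054\right) = \left(-181 + 154\right) - \left(\left(\left(-115 - -128\right) + 627\right) - 13054\right) = -27 - \left(\left(\left(-115 + 128\right) + 627\right) - 13054\right) = -27 - \left(\left(13 + 627\right) - 13054\right) = -27 - \left(640 - 13054\right) = -27 - -12414 = -27 + 12414 = 12387$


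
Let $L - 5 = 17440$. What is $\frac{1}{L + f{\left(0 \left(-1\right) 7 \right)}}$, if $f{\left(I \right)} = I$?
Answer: $\frac{1}{17445} \approx 5.7323 \cdot 10^{-5}$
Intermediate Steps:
$L = 17445$ ($L = 5 + 17440 = 17445$)
$\frac{1}{L + f{\left(0 \left(-1\right) 7 \right)}} = \frac{1}{17445 + 0 \left(-1\right) 7} = \frac{1}{17445 + 0 \cdot 7} = \frac{1}{17445 + 0} = \frac{1}{17445}$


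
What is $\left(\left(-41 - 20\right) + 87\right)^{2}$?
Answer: $676$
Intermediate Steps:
$\left(\left(-41 - 20\right) + 87\right)^{2} = \left(-61 + 87\right)^{2} = 26^{2} = 676$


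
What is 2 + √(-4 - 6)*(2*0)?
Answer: 2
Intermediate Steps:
2 + √(-4 - 6)*(2*0) = 2 + √(-10)*0 = 2 + (I*√10)*0 = 2 + 0 = 2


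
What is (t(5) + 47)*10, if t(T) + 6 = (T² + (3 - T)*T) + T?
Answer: 610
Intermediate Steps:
t(T) = -6 + T + T² + T*(3 - T) (t(T) = -6 + ((T² + (3 - T)*T) + T) = -6 + ((T² + T*(3 - T)) + T) = -6 + (T + T² + T*(3 - T)) = -6 + T + T² + T*(3 - T))
(t(5) + 47)*10 = ((-6 + 4*5) + 47)*10 = ((-6 + 20) + 47)*10 = (14 + 47)*10 = 61*10 = 610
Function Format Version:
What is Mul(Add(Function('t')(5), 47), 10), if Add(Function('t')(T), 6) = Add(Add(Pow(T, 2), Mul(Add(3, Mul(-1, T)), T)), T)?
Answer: 610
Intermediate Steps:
Function('t')(T) = Add(-6, T, Pow(T, 2), Mul(T, Add(3, Mul(-1, T)))) (Function('t')(T) = Add(-6, Add(Add(Pow(T, 2), Mul(Add(3, Mul(-1, T)), T)), T)) = Add(-6, Add(Add(Pow(T, 2), Mul(T, Add(3, Mul(-1, T)))), T)) = Add(-6, Add(T, Pow(T, 2), Mul(T, Add(3, Mul(-1, T))))) = Add(-6, T, Pow(T, 2), Mul(T, Add(3, Mul(-1, T)))))
Mul(Add(Function('t')(5), 47), 10) = Mul(Add(Add(-6, Mul(4, 5)), 47), 10) = Mul(Add(Add(-6, 20), 47), 10) = Mul(Add(14, 47), 10) = Mul(61, 10) = 610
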